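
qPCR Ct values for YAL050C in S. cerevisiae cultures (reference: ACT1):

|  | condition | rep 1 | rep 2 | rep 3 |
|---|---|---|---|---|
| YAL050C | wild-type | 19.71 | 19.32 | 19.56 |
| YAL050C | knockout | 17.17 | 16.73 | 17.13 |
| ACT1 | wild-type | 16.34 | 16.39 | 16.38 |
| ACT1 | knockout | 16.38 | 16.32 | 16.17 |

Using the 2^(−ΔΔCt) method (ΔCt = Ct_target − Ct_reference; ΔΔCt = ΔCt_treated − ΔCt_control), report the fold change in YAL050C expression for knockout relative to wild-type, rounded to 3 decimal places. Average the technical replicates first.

Mean Ct: YAL050C wild-type 19.530; YAL050C knockout 17.010; ACT1 wild-type 16.370; ACT1 knockout 16.290
ΔCt(wild-type) = 19.530 − 16.370 = 3.160
ΔCt(knockout) = 17.010 − 16.290 = 0.720
ΔΔCt = 0.720 − 3.160 = -2.440
Fold change = 2^(−(-2.440)) = 2^2.440 = 5.4264

5.426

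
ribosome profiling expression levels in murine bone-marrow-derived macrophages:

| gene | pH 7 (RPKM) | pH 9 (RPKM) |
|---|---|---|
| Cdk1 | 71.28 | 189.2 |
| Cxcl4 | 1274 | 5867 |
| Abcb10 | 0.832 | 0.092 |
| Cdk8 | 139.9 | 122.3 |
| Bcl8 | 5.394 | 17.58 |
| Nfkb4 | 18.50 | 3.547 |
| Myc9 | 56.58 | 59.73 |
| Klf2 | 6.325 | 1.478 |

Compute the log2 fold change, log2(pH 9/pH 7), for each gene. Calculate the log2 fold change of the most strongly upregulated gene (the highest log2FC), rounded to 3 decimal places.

2.203

log2(189.2/71.28) = 1.408  (Cdk1)
log2(5867/1274) = 2.203  (Cxcl4)
log2(0.092/0.832) = -3.177  (Abcb10)
log2(122.3/139.9) = -0.194  (Cdk8)
log2(17.58/5.394) = 1.705  (Bcl8)
log2(3.547/18.50) = -2.383  (Nfkb4)
log2(59.73/56.58) = 0.078  (Myc9)
log2(1.478/6.325) = -2.097  (Klf2)
Cxcl4 is most strongly upregulated.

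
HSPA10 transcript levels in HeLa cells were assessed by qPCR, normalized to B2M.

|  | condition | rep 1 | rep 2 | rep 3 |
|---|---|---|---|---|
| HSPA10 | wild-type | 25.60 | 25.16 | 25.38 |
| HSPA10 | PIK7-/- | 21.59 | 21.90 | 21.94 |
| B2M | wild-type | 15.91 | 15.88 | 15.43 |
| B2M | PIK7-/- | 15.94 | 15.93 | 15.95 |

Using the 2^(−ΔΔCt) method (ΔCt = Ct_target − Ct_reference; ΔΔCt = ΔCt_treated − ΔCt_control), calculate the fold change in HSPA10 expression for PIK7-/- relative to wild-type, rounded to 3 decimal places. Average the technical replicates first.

13.642

Mean Ct: HSPA10 wild-type 25.380; HSPA10 PIK7-/- 21.810; B2M wild-type 15.740; B2M PIK7-/- 15.940
ΔCt(wild-type) = 25.380 − 15.740 = 9.640
ΔCt(PIK7-/-) = 21.810 − 15.940 = 5.870
ΔΔCt = 5.870 − 9.640 = -3.770
Fold change = 2^(−(-3.770)) = 2^3.770 = 13.6422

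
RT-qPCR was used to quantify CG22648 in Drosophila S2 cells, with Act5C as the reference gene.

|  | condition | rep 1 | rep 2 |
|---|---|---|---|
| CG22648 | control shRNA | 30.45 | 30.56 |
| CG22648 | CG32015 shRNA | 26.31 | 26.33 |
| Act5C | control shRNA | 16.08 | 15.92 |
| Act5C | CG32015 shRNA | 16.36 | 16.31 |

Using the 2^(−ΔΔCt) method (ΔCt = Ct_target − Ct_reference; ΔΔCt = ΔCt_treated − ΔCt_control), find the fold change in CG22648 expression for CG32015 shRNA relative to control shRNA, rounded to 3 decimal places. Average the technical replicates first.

22.943

Mean Ct: CG22648 control shRNA 30.505; CG22648 CG32015 shRNA 26.320; Act5C control shRNA 16.000; Act5C CG32015 shRNA 16.335
ΔCt(control shRNA) = 30.505 − 16.000 = 14.505
ΔCt(CG32015 shRNA) = 26.320 − 16.335 = 9.985
ΔΔCt = 9.985 − 14.505 = -4.520
Fold change = 2^(−(-4.520)) = 2^4.520 = 22.9433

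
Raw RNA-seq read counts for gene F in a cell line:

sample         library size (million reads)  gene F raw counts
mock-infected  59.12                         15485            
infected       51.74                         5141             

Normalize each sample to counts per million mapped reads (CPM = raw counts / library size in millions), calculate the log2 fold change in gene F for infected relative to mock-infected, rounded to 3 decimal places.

-1.398

CPM(mock-infected) = 15485 / 59.12 = 261.9249
CPM(infected) = 5141 / 51.74 = 99.3622
Fold change = 99.3622 / 261.9249 = 0.37935
log2(0.37935) = -1.3984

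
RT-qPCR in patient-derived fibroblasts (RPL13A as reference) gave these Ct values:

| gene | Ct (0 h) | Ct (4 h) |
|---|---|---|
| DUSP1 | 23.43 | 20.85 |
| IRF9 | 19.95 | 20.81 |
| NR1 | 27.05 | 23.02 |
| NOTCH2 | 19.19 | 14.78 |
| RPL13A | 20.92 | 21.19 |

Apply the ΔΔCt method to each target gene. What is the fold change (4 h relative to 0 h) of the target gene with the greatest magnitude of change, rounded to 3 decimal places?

DUSP1: ΔΔCt = (20.85−21.19) − (23.43−20.92) = -0.34 − 2.51 = -2.85; fold change = 2^2.85 = 7.210
IRF9: ΔΔCt = (20.81−21.19) − (19.95−20.92) = -0.38 − (-0.97) = 0.59; fold change = 2^-0.59 = 0.664
NR1: ΔΔCt = (23.02−21.19) − (27.05−20.92) = 1.83 − 6.13 = -4.30; fold change = 2^4.30 = 19.698
NOTCH2: ΔΔCt = (14.78−21.19) − (19.19−20.92) = -6.41 − (-1.73) = -4.68; fold change = 2^4.68 = 25.634
NOTCH2 has the largest |ΔΔCt| = 4.68.

25.634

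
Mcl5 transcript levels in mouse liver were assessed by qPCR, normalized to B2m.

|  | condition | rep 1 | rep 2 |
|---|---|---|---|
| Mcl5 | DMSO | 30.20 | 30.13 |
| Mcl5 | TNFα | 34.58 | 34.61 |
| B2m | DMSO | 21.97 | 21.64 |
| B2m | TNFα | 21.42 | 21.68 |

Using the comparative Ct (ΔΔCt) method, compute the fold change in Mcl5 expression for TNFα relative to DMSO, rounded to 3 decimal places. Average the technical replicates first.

0.039

Mean Ct: Mcl5 DMSO 30.165; Mcl5 TNFα 34.595; B2m DMSO 21.805; B2m TNFα 21.550
ΔCt(DMSO) = 30.165 − 21.805 = 8.360
ΔCt(TNFα) = 34.595 − 21.550 = 13.045
ΔΔCt = 13.045 − 8.360 = 4.685
Fold change = 2^(−4.685) = 0.0389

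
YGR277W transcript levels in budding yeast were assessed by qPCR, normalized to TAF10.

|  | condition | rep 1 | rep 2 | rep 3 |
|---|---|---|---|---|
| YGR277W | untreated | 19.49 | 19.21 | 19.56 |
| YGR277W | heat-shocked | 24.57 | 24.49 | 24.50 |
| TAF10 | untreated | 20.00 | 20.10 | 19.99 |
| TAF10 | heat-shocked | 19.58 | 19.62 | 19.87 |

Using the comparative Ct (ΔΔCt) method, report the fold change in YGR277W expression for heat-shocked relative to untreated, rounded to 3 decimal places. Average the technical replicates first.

0.023

Mean Ct: YGR277W untreated 19.420; YGR277W heat-shocked 24.520; TAF10 untreated 20.030; TAF10 heat-shocked 19.690
ΔCt(untreated) = 19.420 − 20.030 = -0.610
ΔCt(heat-shocked) = 24.520 − 19.690 = 4.830
ΔΔCt = 4.830 − (-0.610) = 5.440
Fold change = 2^(−5.440) = 0.0230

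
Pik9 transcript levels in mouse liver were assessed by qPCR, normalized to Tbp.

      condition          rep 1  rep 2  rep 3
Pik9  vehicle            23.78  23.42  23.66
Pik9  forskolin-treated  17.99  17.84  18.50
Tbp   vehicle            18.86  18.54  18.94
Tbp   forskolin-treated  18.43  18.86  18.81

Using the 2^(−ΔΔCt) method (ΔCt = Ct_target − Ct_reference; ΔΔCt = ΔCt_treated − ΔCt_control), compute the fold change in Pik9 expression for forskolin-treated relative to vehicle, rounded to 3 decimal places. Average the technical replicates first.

Mean Ct: Pik9 vehicle 23.620; Pik9 forskolin-treated 18.110; Tbp vehicle 18.780; Tbp forskolin-treated 18.700
ΔCt(vehicle) = 23.620 − 18.780 = 4.840
ΔCt(forskolin-treated) = 18.110 − 18.700 = -0.590
ΔΔCt = -0.590 − 4.840 = -5.430
Fold change = 2^(−(-5.430)) = 2^5.430 = 43.1115

43.111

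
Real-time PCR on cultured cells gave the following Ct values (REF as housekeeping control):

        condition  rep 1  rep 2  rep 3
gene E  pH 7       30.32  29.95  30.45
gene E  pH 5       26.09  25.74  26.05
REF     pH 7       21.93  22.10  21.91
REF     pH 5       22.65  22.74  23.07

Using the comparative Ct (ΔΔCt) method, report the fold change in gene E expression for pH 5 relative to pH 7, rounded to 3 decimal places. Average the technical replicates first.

Mean Ct: gene E pH 7 30.240; gene E pH 5 25.960; REF pH 7 21.980; REF pH 5 22.820
ΔCt(pH 7) = 30.240 − 21.980 = 8.260
ΔCt(pH 5) = 25.960 − 22.820 = 3.140
ΔΔCt = 3.140 − 8.260 = -5.120
Fold change = 2^(−(-5.120)) = 2^5.120 = 34.7755

34.776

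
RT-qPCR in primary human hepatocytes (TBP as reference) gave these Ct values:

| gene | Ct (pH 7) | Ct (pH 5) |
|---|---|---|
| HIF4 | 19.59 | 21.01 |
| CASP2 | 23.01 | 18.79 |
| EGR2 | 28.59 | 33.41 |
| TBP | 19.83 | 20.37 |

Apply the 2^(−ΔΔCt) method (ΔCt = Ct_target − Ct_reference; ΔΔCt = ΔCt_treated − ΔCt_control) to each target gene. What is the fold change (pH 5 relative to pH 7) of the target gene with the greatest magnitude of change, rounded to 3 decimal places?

HIF4: ΔΔCt = (21.01−20.37) − (19.59−19.83) = 0.64 − (-0.24) = 0.88; fold change = 2^-0.88 = 0.543
CASP2: ΔΔCt = (18.79−20.37) − (23.01−19.83) = -1.58 − 3.18 = -4.76; fold change = 2^4.76 = 27.096
EGR2: ΔΔCt = (33.41−20.37) − (28.59−19.83) = 13.04 − 8.76 = 4.28; fold change = 2^-4.28 = 0.051
CASP2 has the largest |ΔΔCt| = 4.76.

27.096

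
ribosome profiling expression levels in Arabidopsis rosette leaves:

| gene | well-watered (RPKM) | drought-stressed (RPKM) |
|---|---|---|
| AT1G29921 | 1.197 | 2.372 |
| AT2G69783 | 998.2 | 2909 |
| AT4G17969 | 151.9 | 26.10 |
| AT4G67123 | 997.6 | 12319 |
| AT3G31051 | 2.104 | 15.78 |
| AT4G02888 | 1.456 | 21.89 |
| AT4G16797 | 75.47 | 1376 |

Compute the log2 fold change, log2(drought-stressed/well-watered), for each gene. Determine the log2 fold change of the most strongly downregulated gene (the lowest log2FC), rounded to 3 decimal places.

-2.541

log2(2.372/1.197) = 0.987  (AT1G29921)
log2(2909/998.2) = 1.543  (AT2G69783)
log2(26.10/151.9) = -2.541  (AT4G17969)
log2(12319/997.6) = 3.626  (AT4G67123)
log2(15.78/2.104) = 2.907  (AT3G31051)
log2(21.89/1.456) = 3.910  (AT4G02888)
log2(1376/75.47) = 4.188  (AT4G16797)
AT4G17969 is most strongly downregulated.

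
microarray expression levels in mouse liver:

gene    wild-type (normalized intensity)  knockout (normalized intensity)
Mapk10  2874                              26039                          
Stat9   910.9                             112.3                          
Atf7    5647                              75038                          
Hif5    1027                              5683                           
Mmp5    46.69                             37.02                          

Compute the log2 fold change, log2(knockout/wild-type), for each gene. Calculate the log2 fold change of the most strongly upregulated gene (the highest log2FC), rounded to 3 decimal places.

log2(26039/2874) = 3.180  (Mapk10)
log2(112.3/910.9) = -3.020  (Stat9)
log2(75038/5647) = 3.732  (Atf7)
log2(5683/1027) = 2.468  (Hif5)
log2(37.02/46.69) = -0.335  (Mmp5)
Atf7 is most strongly upregulated.

3.732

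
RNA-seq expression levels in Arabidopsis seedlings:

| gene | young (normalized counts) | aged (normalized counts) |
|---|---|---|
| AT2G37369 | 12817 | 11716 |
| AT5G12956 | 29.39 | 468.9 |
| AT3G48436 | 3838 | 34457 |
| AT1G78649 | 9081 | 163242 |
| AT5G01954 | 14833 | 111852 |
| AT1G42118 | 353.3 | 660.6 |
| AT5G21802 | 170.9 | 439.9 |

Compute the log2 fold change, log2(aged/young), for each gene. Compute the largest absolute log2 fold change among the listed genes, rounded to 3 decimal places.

4.168

log2(11716/12817) = -0.130  (AT2G37369)
log2(468.9/29.39) = 3.996  (AT5G12956)
log2(34457/3838) = 3.166  (AT3G48436)
log2(163242/9081) = 4.168  (AT1G78649)
log2(111852/14833) = 2.915  (AT5G01954)
log2(660.6/353.3) = 0.903  (AT1G42118)
log2(439.9/170.9) = 1.364  (AT5G21802)
The largest magnitude belongs to AT1G78649.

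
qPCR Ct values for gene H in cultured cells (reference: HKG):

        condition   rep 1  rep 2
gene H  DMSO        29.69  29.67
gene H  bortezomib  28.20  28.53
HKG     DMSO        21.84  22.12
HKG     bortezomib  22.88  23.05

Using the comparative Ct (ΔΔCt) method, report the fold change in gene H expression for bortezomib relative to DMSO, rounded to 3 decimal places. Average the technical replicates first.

4.925

Mean Ct: gene H DMSO 29.680; gene H bortezomib 28.365; HKG DMSO 21.980; HKG bortezomib 22.965
ΔCt(DMSO) = 29.680 − 21.980 = 7.700
ΔCt(bortezomib) = 28.365 − 22.965 = 5.400
ΔΔCt = 5.400 − 7.700 = -2.300
Fold change = 2^(−(-2.300)) = 2^2.300 = 4.9246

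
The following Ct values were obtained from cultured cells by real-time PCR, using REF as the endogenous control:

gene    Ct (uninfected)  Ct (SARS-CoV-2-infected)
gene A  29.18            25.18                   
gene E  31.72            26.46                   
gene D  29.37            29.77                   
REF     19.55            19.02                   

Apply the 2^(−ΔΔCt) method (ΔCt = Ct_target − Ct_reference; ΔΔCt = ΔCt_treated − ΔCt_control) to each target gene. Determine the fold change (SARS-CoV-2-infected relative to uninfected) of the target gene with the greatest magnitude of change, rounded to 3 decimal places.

26.538

gene A: ΔΔCt = (25.18−19.02) − (29.18−19.55) = 6.16 − 9.63 = -3.47; fold change = 2^3.47 = 11.081
gene E: ΔΔCt = (26.46−19.02) − (31.72−19.55) = 7.44 − 12.17 = -4.73; fold change = 2^4.73 = 26.538
gene D: ΔΔCt = (29.77−19.02) − (29.37−19.55) = 10.75 − 9.82 = 0.93; fold change = 2^-0.93 = 0.525
gene E has the largest |ΔΔCt| = 4.73.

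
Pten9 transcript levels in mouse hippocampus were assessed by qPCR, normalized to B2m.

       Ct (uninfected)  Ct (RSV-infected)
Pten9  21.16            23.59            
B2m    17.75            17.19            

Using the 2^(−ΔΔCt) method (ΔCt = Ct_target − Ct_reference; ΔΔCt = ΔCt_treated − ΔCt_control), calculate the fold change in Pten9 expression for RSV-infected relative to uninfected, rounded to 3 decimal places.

0.126

ΔCt(uninfected) = 21.160 − 17.750 = 3.410
ΔCt(RSV-infected) = 23.590 − 17.190 = 6.400
ΔΔCt = 6.400 − 3.410 = 2.990
Fold change = 2^(−2.990) = 0.1259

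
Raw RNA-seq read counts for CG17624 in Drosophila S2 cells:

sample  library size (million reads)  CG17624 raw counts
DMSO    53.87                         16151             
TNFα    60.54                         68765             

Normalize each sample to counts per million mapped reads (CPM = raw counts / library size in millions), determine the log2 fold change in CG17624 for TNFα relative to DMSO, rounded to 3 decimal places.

1.922

CPM(DMSO) = 16151 / 53.87 = 299.8144
CPM(TNFα) = 68765 / 60.54 = 1135.8606
Fold change = 1135.8606 / 299.8144 = 3.78855
log2(3.78855) = 1.9216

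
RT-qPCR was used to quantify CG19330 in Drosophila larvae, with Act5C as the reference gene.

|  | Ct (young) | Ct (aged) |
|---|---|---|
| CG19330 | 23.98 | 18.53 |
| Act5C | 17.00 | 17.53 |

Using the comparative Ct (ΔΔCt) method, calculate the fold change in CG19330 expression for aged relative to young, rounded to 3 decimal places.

63.119

ΔCt(young) = 23.980 − 17.000 = 6.980
ΔCt(aged) = 18.530 − 17.530 = 1.000
ΔΔCt = 1.000 − 6.980 = -5.980
Fold change = 2^(−(-5.980)) = 2^5.980 = 63.1189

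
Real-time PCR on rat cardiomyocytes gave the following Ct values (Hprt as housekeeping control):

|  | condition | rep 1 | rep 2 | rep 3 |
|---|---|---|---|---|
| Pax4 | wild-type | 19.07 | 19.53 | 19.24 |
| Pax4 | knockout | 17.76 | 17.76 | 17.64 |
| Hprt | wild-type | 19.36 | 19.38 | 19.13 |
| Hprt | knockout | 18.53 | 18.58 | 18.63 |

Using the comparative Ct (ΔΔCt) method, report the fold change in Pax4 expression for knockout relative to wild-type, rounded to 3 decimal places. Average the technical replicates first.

Mean Ct: Pax4 wild-type 19.280; Pax4 knockout 17.720; Hprt wild-type 19.290; Hprt knockout 18.580
ΔCt(wild-type) = 19.280 − 19.290 = -0.010
ΔCt(knockout) = 17.720 − 18.580 = -0.860
ΔΔCt = -0.860 − (-0.010) = -0.850
Fold change = 2^(−(-0.850)) = 2^0.850 = 1.8025

1.803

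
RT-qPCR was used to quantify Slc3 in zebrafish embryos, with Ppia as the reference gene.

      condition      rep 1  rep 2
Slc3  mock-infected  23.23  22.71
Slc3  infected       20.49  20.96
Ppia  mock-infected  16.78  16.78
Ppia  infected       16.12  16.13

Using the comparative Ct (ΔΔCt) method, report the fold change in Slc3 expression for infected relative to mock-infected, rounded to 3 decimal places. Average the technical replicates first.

Mean Ct: Slc3 mock-infected 22.970; Slc3 infected 20.725; Ppia mock-infected 16.780; Ppia infected 16.125
ΔCt(mock-infected) = 22.970 − 16.780 = 6.190
ΔCt(infected) = 20.725 − 16.125 = 4.600
ΔΔCt = 4.600 − 6.190 = -1.590
Fold change = 2^(−(-1.590)) = 2^1.590 = 3.0105

3.010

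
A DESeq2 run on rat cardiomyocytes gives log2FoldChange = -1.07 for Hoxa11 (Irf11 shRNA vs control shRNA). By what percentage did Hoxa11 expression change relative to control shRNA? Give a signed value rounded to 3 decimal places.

Fold change = 2^(-1.07) = 0.4763
Percent change = (FC − 1) × 100% = (0.4763 − 1) × 100 = -52.368%

-52.368%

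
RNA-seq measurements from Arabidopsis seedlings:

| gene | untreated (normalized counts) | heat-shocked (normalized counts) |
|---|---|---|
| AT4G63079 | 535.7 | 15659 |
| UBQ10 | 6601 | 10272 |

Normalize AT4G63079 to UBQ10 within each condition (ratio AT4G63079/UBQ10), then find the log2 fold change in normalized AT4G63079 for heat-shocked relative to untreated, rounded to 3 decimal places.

AT4G63079/UBQ10 (untreated) = 535.7 / 6601 = 0.081154
AT4G63079/UBQ10 (heat-shocked) = 15659 / 10272 = 1.5244
Fold change = 1.5244 / 0.081154 = 18.7844
log2(18.7844) = 4.2315

4.231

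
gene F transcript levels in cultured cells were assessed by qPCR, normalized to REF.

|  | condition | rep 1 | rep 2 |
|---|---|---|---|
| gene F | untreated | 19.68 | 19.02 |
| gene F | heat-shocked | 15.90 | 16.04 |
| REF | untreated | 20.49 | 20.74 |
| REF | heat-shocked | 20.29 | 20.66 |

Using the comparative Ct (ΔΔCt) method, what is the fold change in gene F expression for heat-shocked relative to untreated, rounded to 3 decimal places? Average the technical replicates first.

Mean Ct: gene F untreated 19.350; gene F heat-shocked 15.970; REF untreated 20.615; REF heat-shocked 20.475
ΔCt(untreated) = 19.350 − 20.615 = -1.265
ΔCt(heat-shocked) = 15.970 − 20.475 = -4.505
ΔΔCt = -4.505 − (-1.265) = -3.240
Fold change = 2^(−(-3.240)) = 2^3.240 = 9.4479

9.448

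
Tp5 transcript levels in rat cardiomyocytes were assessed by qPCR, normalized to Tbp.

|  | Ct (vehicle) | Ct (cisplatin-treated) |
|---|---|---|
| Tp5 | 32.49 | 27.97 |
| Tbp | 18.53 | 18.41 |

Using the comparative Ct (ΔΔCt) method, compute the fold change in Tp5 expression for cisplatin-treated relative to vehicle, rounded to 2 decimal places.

21.11

ΔCt(vehicle) = 32.490 − 18.530 = 13.960
ΔCt(cisplatin-treated) = 27.970 − 18.410 = 9.560
ΔΔCt = 9.560 − 13.960 = -4.400
Fold change = 2^(−(-4.400)) = 2^4.400 = 21.112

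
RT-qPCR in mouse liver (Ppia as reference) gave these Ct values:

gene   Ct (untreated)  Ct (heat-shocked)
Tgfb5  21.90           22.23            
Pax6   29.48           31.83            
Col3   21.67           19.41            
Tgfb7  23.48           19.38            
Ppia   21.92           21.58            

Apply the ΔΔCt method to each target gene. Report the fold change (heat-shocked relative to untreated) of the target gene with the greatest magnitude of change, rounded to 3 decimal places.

13.548

Tgfb5: ΔΔCt = (22.23−21.58) − (21.90−21.92) = 0.65 − (-0.02) = 0.67; fold change = 2^-0.67 = 0.629
Pax6: ΔΔCt = (31.83−21.58) − (29.48−21.92) = 10.25 − 7.56 = 2.69; fold change = 2^-2.69 = 0.155
Col3: ΔΔCt = (19.41−21.58) − (21.67−21.92) = -2.17 − (-0.25) = -1.92; fold change = 2^1.92 = 3.784
Tgfb7: ΔΔCt = (19.38−21.58) − (23.48−21.92) = -2.20 − 1.56 = -3.76; fold change = 2^3.76 = 13.548
Tgfb7 has the largest |ΔΔCt| = 3.76.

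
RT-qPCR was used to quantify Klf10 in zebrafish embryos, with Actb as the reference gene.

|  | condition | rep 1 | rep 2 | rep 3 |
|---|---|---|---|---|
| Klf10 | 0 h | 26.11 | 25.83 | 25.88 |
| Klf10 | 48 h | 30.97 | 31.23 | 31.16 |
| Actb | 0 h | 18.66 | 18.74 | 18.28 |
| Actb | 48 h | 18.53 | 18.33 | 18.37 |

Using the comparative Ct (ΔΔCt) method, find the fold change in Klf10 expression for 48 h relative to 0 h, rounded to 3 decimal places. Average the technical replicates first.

0.025

Mean Ct: Klf10 0 h 25.940; Klf10 48 h 31.120; Actb 0 h 18.560; Actb 48 h 18.410
ΔCt(0 h) = 25.940 − 18.560 = 7.380
ΔCt(48 h) = 31.120 − 18.410 = 12.710
ΔΔCt = 12.710 − 7.380 = 5.330
Fold change = 2^(−5.330) = 0.0249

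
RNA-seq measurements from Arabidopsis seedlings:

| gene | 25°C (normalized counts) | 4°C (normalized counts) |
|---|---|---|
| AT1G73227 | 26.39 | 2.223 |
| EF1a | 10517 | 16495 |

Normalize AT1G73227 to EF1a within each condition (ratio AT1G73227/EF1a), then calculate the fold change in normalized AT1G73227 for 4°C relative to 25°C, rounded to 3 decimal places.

0.054

AT1G73227/EF1a (25°C) = 26.39 / 10517 = 0.0025093
AT1G73227/EF1a (4°C) = 2.223 / 16495 = 0.00013477
Fold change = 0.00013477 / 0.0025093 = 0.0537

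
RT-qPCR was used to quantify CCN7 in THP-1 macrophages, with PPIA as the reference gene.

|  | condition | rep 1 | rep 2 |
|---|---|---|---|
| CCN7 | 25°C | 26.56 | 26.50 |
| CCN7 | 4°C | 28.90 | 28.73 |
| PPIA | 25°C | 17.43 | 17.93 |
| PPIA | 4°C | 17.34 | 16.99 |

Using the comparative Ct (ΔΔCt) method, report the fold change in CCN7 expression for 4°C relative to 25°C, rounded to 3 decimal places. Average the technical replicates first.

0.144

Mean Ct: CCN7 25°C 26.530; CCN7 4°C 28.815; PPIA 25°C 17.680; PPIA 4°C 17.165
ΔCt(25°C) = 26.530 − 17.680 = 8.850
ΔCt(4°C) = 28.815 − 17.165 = 11.650
ΔΔCt = 11.650 − 8.850 = 2.800
Fold change = 2^(−2.800) = 0.1436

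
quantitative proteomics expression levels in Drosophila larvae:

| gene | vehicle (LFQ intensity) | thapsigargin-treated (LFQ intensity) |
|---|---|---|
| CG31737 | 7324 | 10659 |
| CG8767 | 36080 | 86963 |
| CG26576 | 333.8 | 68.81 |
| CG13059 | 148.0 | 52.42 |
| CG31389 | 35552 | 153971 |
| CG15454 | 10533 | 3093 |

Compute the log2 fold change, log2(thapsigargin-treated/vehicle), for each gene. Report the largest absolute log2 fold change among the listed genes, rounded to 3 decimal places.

2.278

log2(10659/7324) = 0.541  (CG31737)
log2(86963/36080) = 1.269  (CG8767)
log2(68.81/333.8) = -2.278  (CG26576)
log2(52.42/148.0) = -1.497  (CG13059)
log2(153971/35552) = 2.115  (CG31389)
log2(3093/10533) = -1.768  (CG15454)
The largest magnitude belongs to CG26576.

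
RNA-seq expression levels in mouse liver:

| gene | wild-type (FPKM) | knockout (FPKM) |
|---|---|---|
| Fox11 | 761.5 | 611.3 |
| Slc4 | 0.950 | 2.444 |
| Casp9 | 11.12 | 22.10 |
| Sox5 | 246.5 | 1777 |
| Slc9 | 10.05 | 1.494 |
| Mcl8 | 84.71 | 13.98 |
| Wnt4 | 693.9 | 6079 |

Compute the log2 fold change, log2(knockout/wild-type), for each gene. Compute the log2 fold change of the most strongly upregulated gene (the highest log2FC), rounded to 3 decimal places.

3.131

log2(611.3/761.5) = -0.317  (Fox11)
log2(2.444/0.950) = 1.363  (Slc4)
log2(22.10/11.12) = 0.991  (Casp9)
log2(1777/246.5) = 2.850  (Sox5)
log2(1.494/10.05) = -2.750  (Slc9)
log2(13.98/84.71) = -2.599  (Mcl8)
log2(6079/693.9) = 3.131  (Wnt4)
Wnt4 is most strongly upregulated.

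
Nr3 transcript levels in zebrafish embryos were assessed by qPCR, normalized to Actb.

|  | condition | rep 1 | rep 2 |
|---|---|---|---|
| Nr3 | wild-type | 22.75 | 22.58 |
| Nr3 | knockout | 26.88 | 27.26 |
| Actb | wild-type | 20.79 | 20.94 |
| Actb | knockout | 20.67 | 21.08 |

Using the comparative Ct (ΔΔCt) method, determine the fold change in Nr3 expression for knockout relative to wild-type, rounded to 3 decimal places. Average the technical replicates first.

0.048

Mean Ct: Nr3 wild-type 22.665; Nr3 knockout 27.070; Actb wild-type 20.865; Actb knockout 20.875
ΔCt(wild-type) = 22.665 − 20.865 = 1.800
ΔCt(knockout) = 27.070 − 20.875 = 6.195
ΔΔCt = 6.195 − 1.800 = 4.395
Fold change = 2^(−4.395) = 0.0475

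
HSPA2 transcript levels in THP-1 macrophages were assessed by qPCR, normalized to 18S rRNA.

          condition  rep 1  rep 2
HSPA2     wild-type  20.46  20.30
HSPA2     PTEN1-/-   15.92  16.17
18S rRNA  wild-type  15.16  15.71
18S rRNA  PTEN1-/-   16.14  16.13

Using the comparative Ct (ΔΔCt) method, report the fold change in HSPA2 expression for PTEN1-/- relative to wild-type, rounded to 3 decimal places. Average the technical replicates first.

32.786

Mean Ct: HSPA2 wild-type 20.380; HSPA2 PTEN1-/- 16.045; 18S rRNA wild-type 15.435; 18S rRNA PTEN1-/- 16.135
ΔCt(wild-type) = 20.380 − 15.435 = 4.945
ΔCt(PTEN1-/-) = 16.045 − 16.135 = -0.090
ΔΔCt = -0.090 − 4.945 = -5.035
Fold change = 2^(−(-5.035)) = 2^5.035 = 32.7858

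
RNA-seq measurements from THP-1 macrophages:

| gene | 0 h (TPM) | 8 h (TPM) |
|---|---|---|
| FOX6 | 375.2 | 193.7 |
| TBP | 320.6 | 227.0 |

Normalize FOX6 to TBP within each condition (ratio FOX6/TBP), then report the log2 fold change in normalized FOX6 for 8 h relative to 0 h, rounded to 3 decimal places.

FOX6/TBP (0 h) = 375.2 / 320.6 = 1.1703
FOX6/TBP (8 h) = 193.7 / 227.0 = 0.8533
Fold change = 0.8533 / 1.1703 = 0.7291
log2(0.7291) = -0.4558

-0.456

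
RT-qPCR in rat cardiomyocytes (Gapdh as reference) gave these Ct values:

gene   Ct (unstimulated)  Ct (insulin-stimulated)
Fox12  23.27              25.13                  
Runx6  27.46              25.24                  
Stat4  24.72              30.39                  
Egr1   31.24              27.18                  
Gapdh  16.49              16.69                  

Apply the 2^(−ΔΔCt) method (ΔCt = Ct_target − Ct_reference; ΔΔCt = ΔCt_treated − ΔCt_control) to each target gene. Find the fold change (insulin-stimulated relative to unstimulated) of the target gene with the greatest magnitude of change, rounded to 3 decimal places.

Fox12: ΔΔCt = (25.13−16.69) − (23.27−16.49) = 8.44 − 6.78 = 1.66; fold change = 2^-1.66 = 0.316
Runx6: ΔΔCt = (25.24−16.69) − (27.46−16.49) = 8.55 − 10.97 = -2.42; fold change = 2^2.42 = 5.352
Stat4: ΔΔCt = (30.39−16.69) − (24.72−16.49) = 13.70 − 8.23 = 5.47; fold change = 2^-5.47 = 0.023
Egr1: ΔΔCt = (27.18−16.69) − (31.24−16.49) = 10.49 − 14.75 = -4.26; fold change = 2^4.26 = 19.160
Stat4 has the largest |ΔΔCt| = 5.47.

0.023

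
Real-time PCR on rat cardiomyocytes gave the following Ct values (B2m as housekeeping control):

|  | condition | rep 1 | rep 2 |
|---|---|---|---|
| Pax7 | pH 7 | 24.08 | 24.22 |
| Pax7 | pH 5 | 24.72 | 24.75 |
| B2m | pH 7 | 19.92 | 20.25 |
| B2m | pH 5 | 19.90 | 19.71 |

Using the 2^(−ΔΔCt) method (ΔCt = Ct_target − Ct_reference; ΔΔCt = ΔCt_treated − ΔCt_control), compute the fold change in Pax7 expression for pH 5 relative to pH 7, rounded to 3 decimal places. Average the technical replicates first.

Mean Ct: Pax7 pH 7 24.150; Pax7 pH 5 24.735; B2m pH 7 20.085; B2m pH 5 19.805
ΔCt(pH 7) = 24.150 − 20.085 = 4.065
ΔCt(pH 5) = 24.735 − 19.805 = 4.930
ΔΔCt = 4.930 − 4.065 = 0.865
Fold change = 2^(−0.865) = 0.5490

0.549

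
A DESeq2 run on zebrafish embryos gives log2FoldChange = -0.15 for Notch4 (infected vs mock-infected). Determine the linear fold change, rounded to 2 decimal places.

0.90

Fold change = 2^(-0.15) = 0.901
That is, Notch4 drops to 90.1% of the mock-infected level.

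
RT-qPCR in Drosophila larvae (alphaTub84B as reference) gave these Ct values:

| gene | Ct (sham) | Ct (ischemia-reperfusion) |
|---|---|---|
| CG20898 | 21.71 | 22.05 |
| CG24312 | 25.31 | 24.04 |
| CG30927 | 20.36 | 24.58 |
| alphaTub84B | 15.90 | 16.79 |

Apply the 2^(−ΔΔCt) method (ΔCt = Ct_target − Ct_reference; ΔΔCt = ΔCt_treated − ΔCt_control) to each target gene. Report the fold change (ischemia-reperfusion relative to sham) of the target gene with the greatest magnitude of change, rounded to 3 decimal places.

0.099

CG20898: ΔΔCt = (22.05−16.79) − (21.71−15.90) = 5.26 − 5.81 = -0.55; fold change = 2^0.55 = 1.464
CG24312: ΔΔCt = (24.04−16.79) − (25.31−15.90) = 7.25 − 9.41 = -2.16; fold change = 2^2.16 = 4.469
CG30927: ΔΔCt = (24.58−16.79) − (20.36−15.90) = 7.79 − 4.46 = 3.33; fold change = 2^-3.33 = 0.099
CG30927 has the largest |ΔΔCt| = 3.33.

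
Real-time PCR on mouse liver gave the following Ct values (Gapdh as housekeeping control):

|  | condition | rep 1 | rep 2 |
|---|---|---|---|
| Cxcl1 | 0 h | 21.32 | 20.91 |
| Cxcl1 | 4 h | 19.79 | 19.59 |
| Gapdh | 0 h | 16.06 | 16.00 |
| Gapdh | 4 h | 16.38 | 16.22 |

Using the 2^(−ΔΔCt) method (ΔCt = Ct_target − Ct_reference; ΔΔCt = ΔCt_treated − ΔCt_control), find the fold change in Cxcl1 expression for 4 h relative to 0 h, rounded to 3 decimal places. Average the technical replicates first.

Mean Ct: Cxcl1 0 h 21.115; Cxcl1 4 h 19.690; Gapdh 0 h 16.030; Gapdh 4 h 16.300
ΔCt(0 h) = 21.115 − 16.030 = 5.085
ΔCt(4 h) = 19.690 − 16.300 = 3.390
ΔΔCt = 3.390 − 5.085 = -1.695
Fold change = 2^(−(-1.695)) = 2^1.695 = 3.2378

3.238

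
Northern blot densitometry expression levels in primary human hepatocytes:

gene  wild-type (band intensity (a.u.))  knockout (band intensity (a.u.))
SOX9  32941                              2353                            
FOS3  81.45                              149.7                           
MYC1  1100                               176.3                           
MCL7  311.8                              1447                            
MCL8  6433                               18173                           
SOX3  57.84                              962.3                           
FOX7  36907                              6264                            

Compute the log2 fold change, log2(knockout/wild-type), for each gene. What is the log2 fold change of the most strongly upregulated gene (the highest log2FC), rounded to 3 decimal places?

log2(2353/32941) = -3.807  (SOX9)
log2(149.7/81.45) = 0.878  (FOS3)
log2(176.3/1100) = -2.641  (MYC1)
log2(1447/311.8) = 2.214  (MCL7)
log2(18173/6433) = 1.498  (MCL8)
log2(962.3/57.84) = 4.056  (SOX3)
log2(6264/36907) = -2.559  (FOX7)
SOX3 is most strongly upregulated.

4.056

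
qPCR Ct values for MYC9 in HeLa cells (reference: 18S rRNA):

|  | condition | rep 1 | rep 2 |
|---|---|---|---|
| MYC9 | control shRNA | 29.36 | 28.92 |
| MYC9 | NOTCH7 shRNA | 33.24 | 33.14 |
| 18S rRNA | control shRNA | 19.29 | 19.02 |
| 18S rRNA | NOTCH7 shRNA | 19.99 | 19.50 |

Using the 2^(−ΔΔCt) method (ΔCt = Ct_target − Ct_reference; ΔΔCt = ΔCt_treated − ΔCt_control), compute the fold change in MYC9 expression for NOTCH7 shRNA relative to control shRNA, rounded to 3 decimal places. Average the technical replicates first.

Mean Ct: MYC9 control shRNA 29.140; MYC9 NOTCH7 shRNA 33.190; 18S rRNA control shRNA 19.155; 18S rRNA NOTCH7 shRNA 19.745
ΔCt(control shRNA) = 29.140 − 19.155 = 9.985
ΔCt(NOTCH7 shRNA) = 33.190 − 19.745 = 13.445
ΔΔCt = 13.445 − 9.985 = 3.460
Fold change = 2^(−3.460) = 0.0909

0.091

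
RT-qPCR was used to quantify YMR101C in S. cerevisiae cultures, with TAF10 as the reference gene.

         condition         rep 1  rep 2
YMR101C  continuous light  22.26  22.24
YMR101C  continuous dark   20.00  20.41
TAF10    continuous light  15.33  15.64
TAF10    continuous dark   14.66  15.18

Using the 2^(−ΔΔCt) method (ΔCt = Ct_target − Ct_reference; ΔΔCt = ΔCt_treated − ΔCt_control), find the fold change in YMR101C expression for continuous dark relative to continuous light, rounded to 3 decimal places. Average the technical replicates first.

Mean Ct: YMR101C continuous light 22.250; YMR101C continuous dark 20.205; TAF10 continuous light 15.485; TAF10 continuous dark 14.920
ΔCt(continuous light) = 22.250 − 15.485 = 6.765
ΔCt(continuous dark) = 20.205 − 14.920 = 5.285
ΔΔCt = 5.285 − 6.765 = -1.480
Fold change = 2^(−(-1.480)) = 2^1.480 = 2.7895

2.789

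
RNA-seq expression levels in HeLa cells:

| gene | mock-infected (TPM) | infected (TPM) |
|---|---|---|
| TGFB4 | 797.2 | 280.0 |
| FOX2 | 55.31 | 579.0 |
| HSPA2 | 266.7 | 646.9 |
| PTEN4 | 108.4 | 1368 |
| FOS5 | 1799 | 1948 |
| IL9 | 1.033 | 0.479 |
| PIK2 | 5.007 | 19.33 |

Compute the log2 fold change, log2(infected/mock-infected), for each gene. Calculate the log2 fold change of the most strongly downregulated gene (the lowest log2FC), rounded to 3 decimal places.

-1.510

log2(280.0/797.2) = -1.510  (TGFB4)
log2(579.0/55.31) = 3.388  (FOX2)
log2(646.9/266.7) = 1.278  (HSPA2)
log2(1368/108.4) = 3.658  (PTEN4)
log2(1948/1799) = 0.115  (FOS5)
log2(0.479/1.033) = -1.109  (IL9)
log2(19.33/5.007) = 1.949  (PIK2)
TGFB4 is most strongly downregulated.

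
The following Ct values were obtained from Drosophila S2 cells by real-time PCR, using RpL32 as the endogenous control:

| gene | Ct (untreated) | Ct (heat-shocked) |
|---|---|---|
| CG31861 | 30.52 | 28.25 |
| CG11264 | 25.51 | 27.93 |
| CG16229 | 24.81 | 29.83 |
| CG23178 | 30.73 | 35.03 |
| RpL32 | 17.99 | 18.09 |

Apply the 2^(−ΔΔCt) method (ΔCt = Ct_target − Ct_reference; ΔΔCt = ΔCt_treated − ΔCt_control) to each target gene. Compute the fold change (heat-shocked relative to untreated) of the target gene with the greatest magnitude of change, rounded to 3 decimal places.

0.033

CG31861: ΔΔCt = (28.25−18.09) − (30.52−17.99) = 10.16 − 12.53 = -2.37; fold change = 2^2.37 = 5.169
CG11264: ΔΔCt = (27.93−18.09) − (25.51−17.99) = 9.84 − 7.52 = 2.32; fold change = 2^-2.32 = 0.200
CG16229: ΔΔCt = (29.83−18.09) − (24.81−17.99) = 11.74 − 6.82 = 4.92; fold change = 2^-4.92 = 0.033
CG23178: ΔΔCt = (35.03−18.09) − (30.73−17.99) = 16.94 − 12.74 = 4.20; fold change = 2^-4.20 = 0.054
CG16229 has the largest |ΔΔCt| = 4.92.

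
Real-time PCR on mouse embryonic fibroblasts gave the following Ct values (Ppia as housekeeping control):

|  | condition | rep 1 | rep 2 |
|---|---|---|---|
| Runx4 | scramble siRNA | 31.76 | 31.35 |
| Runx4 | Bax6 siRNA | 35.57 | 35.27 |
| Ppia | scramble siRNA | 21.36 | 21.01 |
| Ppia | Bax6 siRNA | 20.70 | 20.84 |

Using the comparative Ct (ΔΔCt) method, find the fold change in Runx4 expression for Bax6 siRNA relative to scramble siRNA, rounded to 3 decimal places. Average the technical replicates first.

0.051

Mean Ct: Runx4 scramble siRNA 31.555; Runx4 Bax6 siRNA 35.420; Ppia scramble siRNA 21.185; Ppia Bax6 siRNA 20.770
ΔCt(scramble siRNA) = 31.555 − 21.185 = 10.370
ΔCt(Bax6 siRNA) = 35.420 − 20.770 = 14.650
ΔΔCt = 14.650 − 10.370 = 4.280
Fold change = 2^(−4.280) = 0.0515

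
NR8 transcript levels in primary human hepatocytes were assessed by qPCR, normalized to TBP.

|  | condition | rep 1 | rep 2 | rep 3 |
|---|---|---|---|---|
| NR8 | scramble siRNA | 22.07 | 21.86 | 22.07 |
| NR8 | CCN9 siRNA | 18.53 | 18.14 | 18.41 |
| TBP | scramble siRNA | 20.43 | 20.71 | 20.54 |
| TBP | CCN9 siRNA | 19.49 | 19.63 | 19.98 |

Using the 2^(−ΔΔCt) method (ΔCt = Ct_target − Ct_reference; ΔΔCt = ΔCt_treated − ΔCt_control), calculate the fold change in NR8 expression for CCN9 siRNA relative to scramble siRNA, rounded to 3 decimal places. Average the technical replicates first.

6.869

Mean Ct: NR8 scramble siRNA 22.000; NR8 CCN9 siRNA 18.360; TBP scramble siRNA 20.560; TBP CCN9 siRNA 19.700
ΔCt(scramble siRNA) = 22.000 − 20.560 = 1.440
ΔCt(CCN9 siRNA) = 18.360 − 19.700 = -1.340
ΔΔCt = -1.340 − 1.440 = -2.780
Fold change = 2^(−(-2.780)) = 2^2.780 = 6.8685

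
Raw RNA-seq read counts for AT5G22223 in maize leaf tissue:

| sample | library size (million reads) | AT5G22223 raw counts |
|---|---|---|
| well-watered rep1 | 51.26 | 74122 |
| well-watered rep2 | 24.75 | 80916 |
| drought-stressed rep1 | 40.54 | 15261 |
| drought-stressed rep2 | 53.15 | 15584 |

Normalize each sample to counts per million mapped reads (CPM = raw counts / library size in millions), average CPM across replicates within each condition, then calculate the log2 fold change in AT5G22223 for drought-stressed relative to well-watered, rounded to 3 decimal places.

-2.816

CPM(well-watered rep1) = 74122 / 51.26 = 1446.0008
CPM(well-watered rep2) = 80916 / 24.75 = 3269.3333
CPM(drought-stressed rep1) = 15261 / 40.54 = 376.4430
CPM(drought-stressed rep2) = 15584 / 53.15 = 293.2079
mean CPM(well-watered) = 2357.6671; mean CPM(drought-stressed) = 334.8255
Fold change = 334.8255 / 2357.6671 = 0.14202
log2(0.14202) = -2.8159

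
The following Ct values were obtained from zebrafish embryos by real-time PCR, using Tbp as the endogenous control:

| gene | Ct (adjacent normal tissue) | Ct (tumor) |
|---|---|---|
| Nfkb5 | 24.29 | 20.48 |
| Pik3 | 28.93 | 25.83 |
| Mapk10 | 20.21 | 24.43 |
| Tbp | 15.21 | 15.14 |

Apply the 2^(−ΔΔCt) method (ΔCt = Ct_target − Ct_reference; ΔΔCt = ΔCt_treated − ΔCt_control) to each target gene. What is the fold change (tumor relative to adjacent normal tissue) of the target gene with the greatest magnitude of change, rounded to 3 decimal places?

0.051

Nfkb5: ΔΔCt = (20.48−15.14) − (24.29−15.21) = 5.34 − 9.08 = -3.74; fold change = 2^3.74 = 13.361
Pik3: ΔΔCt = (25.83−15.14) − (28.93−15.21) = 10.69 − 13.72 = -3.03; fold change = 2^3.03 = 8.168
Mapk10: ΔΔCt = (24.43−15.14) − (20.21−15.21) = 9.29 − 5.00 = 4.29; fold change = 2^-4.29 = 0.051
Mapk10 has the largest |ΔΔCt| = 4.29.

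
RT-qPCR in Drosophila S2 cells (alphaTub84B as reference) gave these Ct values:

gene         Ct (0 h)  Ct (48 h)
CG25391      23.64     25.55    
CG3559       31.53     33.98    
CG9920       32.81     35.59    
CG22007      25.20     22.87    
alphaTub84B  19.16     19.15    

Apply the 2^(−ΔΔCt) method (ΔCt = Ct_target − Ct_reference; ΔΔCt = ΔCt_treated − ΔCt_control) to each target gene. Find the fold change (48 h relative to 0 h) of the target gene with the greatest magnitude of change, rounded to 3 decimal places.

0.145

CG25391: ΔΔCt = (25.55−19.15) − (23.64−19.16) = 6.40 − 4.48 = 1.92; fold change = 2^-1.92 = 0.264
CG3559: ΔΔCt = (33.98−19.15) − (31.53−19.16) = 14.83 − 12.37 = 2.46; fold change = 2^-2.46 = 0.182
CG9920: ΔΔCt = (35.59−19.15) − (32.81−19.16) = 16.44 − 13.65 = 2.79; fold change = 2^-2.79 = 0.145
CG22007: ΔΔCt = (22.87−19.15) − (25.20−19.16) = 3.72 − 6.04 = -2.32; fold change = 2^2.32 = 4.993
CG9920 has the largest |ΔΔCt| = 2.79.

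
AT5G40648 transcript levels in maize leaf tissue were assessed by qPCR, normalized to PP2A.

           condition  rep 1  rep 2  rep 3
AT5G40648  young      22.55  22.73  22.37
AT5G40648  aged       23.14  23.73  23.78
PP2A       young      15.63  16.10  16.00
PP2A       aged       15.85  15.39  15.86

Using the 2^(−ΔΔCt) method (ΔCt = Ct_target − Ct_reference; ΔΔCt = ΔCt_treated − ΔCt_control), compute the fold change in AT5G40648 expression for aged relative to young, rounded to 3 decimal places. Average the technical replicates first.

Mean Ct: AT5G40648 young 22.550; AT5G40648 aged 23.550; PP2A young 15.910; PP2A aged 15.700
ΔCt(young) = 22.550 − 15.910 = 6.640
ΔCt(aged) = 23.550 − 15.700 = 7.850
ΔΔCt = 7.850 − 6.640 = 1.210
Fold change = 2^(−1.210) = 0.4323

0.432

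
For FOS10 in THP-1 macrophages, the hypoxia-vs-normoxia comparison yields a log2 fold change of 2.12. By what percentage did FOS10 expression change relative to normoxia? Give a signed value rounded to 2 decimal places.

Fold change = 2^(2.12) = 4.3469
Percent change = (FC − 1) × 100% = (4.3469 − 1) × 100 = 334.69%

334.69%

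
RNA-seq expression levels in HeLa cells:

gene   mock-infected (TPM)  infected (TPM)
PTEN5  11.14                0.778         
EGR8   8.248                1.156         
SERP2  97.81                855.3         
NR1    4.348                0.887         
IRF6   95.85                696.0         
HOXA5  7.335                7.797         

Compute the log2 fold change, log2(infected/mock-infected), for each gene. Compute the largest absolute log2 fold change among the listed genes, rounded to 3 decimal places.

log2(0.778/11.14) = -3.840  (PTEN5)
log2(1.156/8.248) = -2.835  (EGR8)
log2(855.3/97.81) = 3.128  (SERP2)
log2(0.887/4.348) = -2.293  (NR1)
log2(696.0/95.85) = 2.860  (IRF6)
log2(7.797/7.335) = 0.088  (HOXA5)
The largest magnitude belongs to PTEN5.

3.840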